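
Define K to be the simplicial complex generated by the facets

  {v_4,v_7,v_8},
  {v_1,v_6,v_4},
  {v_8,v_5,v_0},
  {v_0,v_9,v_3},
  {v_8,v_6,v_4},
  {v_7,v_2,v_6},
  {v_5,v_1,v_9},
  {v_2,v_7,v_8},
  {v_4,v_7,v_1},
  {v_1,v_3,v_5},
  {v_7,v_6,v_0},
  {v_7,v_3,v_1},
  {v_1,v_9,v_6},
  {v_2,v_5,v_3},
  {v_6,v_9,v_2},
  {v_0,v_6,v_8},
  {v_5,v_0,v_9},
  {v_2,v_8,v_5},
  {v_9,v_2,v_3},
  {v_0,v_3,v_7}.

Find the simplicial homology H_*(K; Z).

Order the vertices as v_0 < v_1 < v_2 < v_3 < v_4 < v_5 < v_6 < v_7 < v_8 < v_9. Listing each simplex with vertices in this order, K has dimension 2 with simplices:

  0-simplices (10): [v_0], [v_1], [v_2], [v_3], [v_4], [v_5], [v_6], [v_7], [v_8], [v_9]
  1-simplices (30): (30 of them)
  2-simplices (20): (20 of them)

giving chain groups C_0 ≅ Z^10, C_1 ≅ Z^30, C_2 ≅ Z^20.

Boundary ∂_1: C_1 → C_0 is given by ∂[p,q] = [q] − [p]. For instance
  ∂[v_3,v_7] = [v_7] − [v_3].
The resulting 10×30 matrix has rank 9, and its Smith normal form has invariant factors (1,1,1,1,1,1,1,1,1).

The boundary map ∂_2: C_2 → C_1 maps a triangle to the signed sum of its edges. For instance
  ∂[v_4,v_7,v_8] = [v_7,v_8] − [v_4,v_8] + [v_4,v_7],
  ∂[v_1,v_4,v_7] = [v_4,v_7] − [v_1,v_7] + [v_1,v_4].
The 30×20 boundary matrix has rank 20 and Smith normal form diag(1,1,1,1,1,1,1,1,1,1,1,1,1,1,1,1,1,1,1,2).

Now H_k = ker ∂_k / im ∂_{k+1}, so:

  H_0: rank C_0 − rank ∂_1 = 10 − 9 = 1, and the invariant factors of ∂_1 are all 1, so H_0 = Z.
  H_1: rank ker ∂_1 − rank ∂_2 = (30 − 9) − 20 = 1, and ∂_2 has invariant factor 2 > 1, so H_1 = Z × Z/2.
  H_2: rank ker ∂_2 − rank ∂_3 = (20 − 20) − 0 = 0, and there is no ∂_3, so H_2 = 0.

H_0 ≅ Z,  H_1 ≅ Z × Z/2,  H_2 = 0.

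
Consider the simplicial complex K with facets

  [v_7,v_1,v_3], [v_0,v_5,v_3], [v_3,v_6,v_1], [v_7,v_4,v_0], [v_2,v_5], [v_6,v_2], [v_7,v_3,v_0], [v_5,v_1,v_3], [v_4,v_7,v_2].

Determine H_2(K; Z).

H_2 = 0.

Order the vertices as v_0 < v_1 < v_2 < v_3 < v_4 < v_5 < v_6 < v_7. Listing each simplex with vertices in this order, K has dimension 2 with simplices:

  0-simplices (8): [v_0], [v_1], [v_2], [v_3], [v_4], [v_5], [v_6], [v_7]
  1-simplices (16): (16 of them)
  2-simplices (7): [v_0,v_3,v_5], [v_0,v_3,v_7], [v_0,v_4,v_7], [v_1,v_3,v_5], [v_1,v_3,v_6], [v_1,v_3,v_7], [v_2,v_4,v_7]

giving chain groups C_0 ≅ Z^8, C_1 ≅ Z^16, C_2 ≅ Z^7.

Boundary ∂_1: C_1 → C_0 is given by ∂[p,q] = [q] − [p]. For instance
  ∂[v_0,v_3] = [v_3] − [v_0].
This gives a 8×16 integer matrix of rank 7; reducing to Smith normal form yields diagonal entries (1,1,1,1,1,1,1).

Boundary ∂_2: C_2 → C_1 acts by ∂[p,q,r] = [q,r] − [p,r] + [p,q]. For instance
  ∂[v_1,v_3,v_7] = [v_3,v_7] − [v_1,v_7] + [v_1,v_3],
  ∂[v_0,v_3,v_7] = [v_3,v_7] − [v_0,v_7] + [v_0,v_3].
The 16×7 boundary matrix has rank 7 and Smith normal form diag(1,1,1,1,1,1,1).

Reading off H_k = ker ∂_k / im ∂_{k+1}:

  H_2: rank ker ∂_2 − rank ∂_3 = (7 − 7) − 0 = 0, and there is no ∂_3, so H_2 = 0.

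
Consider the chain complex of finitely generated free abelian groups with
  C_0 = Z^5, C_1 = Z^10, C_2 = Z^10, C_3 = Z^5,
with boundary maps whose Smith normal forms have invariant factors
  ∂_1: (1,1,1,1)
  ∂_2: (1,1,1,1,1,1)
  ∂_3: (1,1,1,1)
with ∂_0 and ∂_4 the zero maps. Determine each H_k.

H_0: b_0 = 5 − 0 − 4 = 1; torsion from ∂_1 factors > 1: none. So H_0 = Z.
H_1: b_1 = 10 − 4 − 6 = 0; torsion from ∂_2 factors > 1: none. So H_1 = 0.
H_2: b_2 = 10 − 6 − 4 = 0; torsion from ∂_3 factors > 1: none. So H_2 = 0.
H_3: b_3 = 5 − 4 − 0 = 1; torsion from ∂_4 factors > 1: none. So H_3 = Z.

H_0 = Z,  H_1 = 0,  H_2 = 0,  H_3 = Z.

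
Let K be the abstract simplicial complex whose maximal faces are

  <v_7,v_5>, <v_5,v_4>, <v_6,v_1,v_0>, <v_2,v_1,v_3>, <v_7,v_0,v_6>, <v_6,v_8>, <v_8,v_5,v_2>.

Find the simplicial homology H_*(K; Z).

H_0 = Z,  H_1 = Z^2,  H_2 = 0.

We work with the vertex ordering v_0 < v_1 < v_2 < v_3 < v_4 < v_5 < v_6 < v_7 < v_8. The simplices of K, each written with vertices in increasing order, are:

  0-simplices (9): [v_0], [v_1], [v_2], [v_3], [v_4], [v_5], [v_6], [v_7], [v_8]
  1-simplices (14): [v_0,v_1], [v_0,v_6], [v_0,v_7], [v_1,v_2], [v_1,v_3], [v_1,v_6], [v_2,v_3], [v_2,v_5], [v_2,v_8], [v_4,v_5], [v_5,v_7], [v_5,v_8], [v_6,v_7], [v_6,v_8]
  2-simplices (4): [v_0,v_1,v_6], [v_0,v_6,v_7], [v_1,v_2,v_3], [v_2,v_5,v_8]

so the chain groups are C_0 ≅ Z^9, C_1 ≅ Z^14, C_2 ≅ Z^4.

Boundary ∂_1: C_1 → C_0 is given by ∂[p,q] = [q] − [p].
The 9×14 boundary matrix has rank 8 and Smith normal form diag(1,1,1,1,1,1,1,1).

Boundary ∂_2: C_2 → C_1 sends each 2-simplex [p,q,r] to [q,r] − [p,r] + [p,q]. For instance
  ∂[v_1,v_2,v_3] = [v_2,v_3] − [v_1,v_3] + [v_1,v_2],
  ∂[v_0,v_6,v_7] = [v_6,v_7] − [v_0,v_7] + [v_0,v_6].
The 14×4 boundary matrix has rank 4 and Smith normal form diag(1,1,1,1).

Reading off H_k = ker ∂_k / im ∂_{k+1}:

  H_0: rank C_0 − rank ∂_1 = 9 − 8 = 1, and the invariant factors of ∂_1 are all 1, so H_0 ≅ Z.
  H_1: rank ker ∂_1 − rank ∂_2 = (14 − 8) − 4 = 2, and the invariant factors of ∂_2 are all 1, so H_1 ≅ Z^2.
  H_2: rank ker ∂_2 − rank ∂_3 = (4 − 4) − 0 = 0, and there is no ∂_3, so H_2 ≅ 0.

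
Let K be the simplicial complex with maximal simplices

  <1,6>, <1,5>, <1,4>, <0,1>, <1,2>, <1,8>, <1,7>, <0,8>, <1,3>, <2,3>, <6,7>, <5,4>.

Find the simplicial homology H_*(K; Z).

Take the total order 0 < 1 < 2 < 3 < 4 < 5 < 6 < 7 < 8 on the vertex set. Then K (dimension 1) consists of the simplices:

  0-simplices (9): [0], [1], [2], [3], [4], [5], [6], [7], [8]
  1-simplices (12): [0,1], [0,8], [1,2], [1,3], [1,4], [1,5], [1,6], [1,7], [1,8], [2,3], [4,5], [6,7]

Hence C_0 ≅ Z^9, C_1 ≅ Z^12.

Boundary ∂_1: C_1 → C_0 is given by ∂[p,q] = [q] − [p]. For instance
  ∂[6,7] = [7] − [6].
The resulting 9×12 matrix has rank 8, and its Smith normal form has invariant factors (1,1,1,1,1,1,1,1).

From H_k ≅ ker(∂_k) / im(∂_{k+1}) we obtain:

  H_0: rank C_0 − rank ∂_1 = 9 − 8 = 1, and the invariant factors of ∂_1 are all 1, so H_0 ≅ Z.
  H_1: rank ker ∂_1 − rank ∂_2 = (12 − 8) − 0 = 4, and there is no ∂_2, so H_1 ≅ Z^4.

H_0 = Z,  H_1 = Z^4.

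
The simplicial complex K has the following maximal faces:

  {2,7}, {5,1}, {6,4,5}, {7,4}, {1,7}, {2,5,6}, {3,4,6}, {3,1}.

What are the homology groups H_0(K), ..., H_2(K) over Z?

Take the total order 1 < 2 < 3 < 4 < 5 < 6 < 7 on the vertex set. Then K (dimension 2) consists of the simplices:

  0-simplices (7): [1], [2], [3], [4], [5], [6], [7]
  1-simplices (12): [1,3], [1,5], [1,7], [2,5], [2,6], [2,7], [3,4], [3,6], [4,5], [4,6], [4,7], [5,6]
  2-simplices (3): [2,5,6], [3,4,6], [4,5,6]

giving chain groups C_0 ≅ Z^7, C_1 ≅ Z^12, C_2 ≅ Z^3.

The boundary map ∂_1: C_1 → C_0 is given by ∂[p,q] = [q] − [p]. For instance
  ∂[1,3] = [3] − [1].
The 7×12 boundary matrix has rank 6 and Smith normal form diag(1,1,1,1,1,1).

The boundary map ∂_2: C_2 → C_1 acts by ∂[p,q,r] = [q,r] − [p,r] + [p,q]. For instance
  ∂[3,4,6] = [4,6] − [3,6] + [3,4],
  ∂[4,5,6] = [5,6] − [4,6] + [4,5].
The resulting 12×3 matrix has rank 3, and its Smith normal form has invariant factors (1,1,1).

From H_k ≅ ker(∂_k) / im(∂_{k+1}) we obtain:

  H_0: rank C_0 − rank ∂_1 = 7 − 6 = 1, and the invariant factors of ∂_1 are all 1, so H_0 ≅ Z.
  H_1: rank ker ∂_1 − rank ∂_2 = (12 − 6) − 3 = 3, and the invariant factors of ∂_2 are all 1, so H_1 ≅ Z^3.
  H_2: rank ker ∂_2 − rank ∂_3 = (3 − 3) − 0 = 0, and there is no ∂_3, so H_2 ≅ 0.

H_0 ≅ Z,  H_1 ≅ Z^3,  H_2 = 0.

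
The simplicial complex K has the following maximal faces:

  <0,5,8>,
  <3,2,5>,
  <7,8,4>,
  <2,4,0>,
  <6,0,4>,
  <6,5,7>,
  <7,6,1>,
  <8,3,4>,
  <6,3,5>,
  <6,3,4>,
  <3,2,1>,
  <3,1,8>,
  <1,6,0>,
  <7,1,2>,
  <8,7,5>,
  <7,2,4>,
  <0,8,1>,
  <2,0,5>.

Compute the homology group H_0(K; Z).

We work with the vertex ordering 0 < 1 < 2 < 3 < 4 < 5 < 6 < 7 < 8. The simplices of K, each written with vertices in increasing order, are:

  0-simplices (9): [0], [1], [2], [3], [4], [5], [6], [7], [8]
  1-simplices (27): (27 of them)
  2-simplices (18): [0,1,6], [0,1,8], [0,2,4], [0,2,5], [0,4,6], [0,5,8], [1,2,3], [1,2,7], [1,3,8], [1,6,7], [2,3,5], [2,4,7], [3,4,6], [3,4,8], [3,5,6], [4,7,8], [5,6,7], [5,7,8]

Hence C_0 ≅ Z^9, C_1 ≅ Z^27, C_2 ≅ Z^18.

Boundary ∂_1: C_1 → C_0 maps an edge to its endpoints' difference, ∂[p,q] = q − p.
This gives a 9×27 integer matrix of rank 8; reducing to Smith normal form yields diagonal entries (1,1,1,1,1,1,1,1).

The boundary map ∂_2: C_2 → C_1 acts by ∂[p,q,r] = [q,r] − [p,r] + [p,q]. For instance
  ∂[5,6,7] = [6,7] − [5,7] + [5,6],
  ∂[4,7,8] = [7,8] − [4,8] + [4,7].
The 27×18 boundary matrix has rank 17 and Smith normal form diag(1,1,1,1,1,1,1,1,1,1,1,1,1,1,1,1,1).

From H_k ≅ ker(∂_k) / im(∂_{k+1}) we obtain:

  H_0: rank C_0 − rank ∂_1 = 9 − 8 = 1, and the invariant factors of ∂_1 are all 1, so H_0 ≅ Z.

(K is a triangulation of the torus T^2.)

H_0 = Z.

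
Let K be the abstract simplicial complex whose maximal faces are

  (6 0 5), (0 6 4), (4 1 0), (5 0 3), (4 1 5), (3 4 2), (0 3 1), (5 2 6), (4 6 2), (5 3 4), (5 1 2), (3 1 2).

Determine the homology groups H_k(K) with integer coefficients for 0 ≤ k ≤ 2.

H_0 = Z,  H_1 = Z_2,  H_2 = 0.

Order the vertices as 0 < 1 < 2 < 3 < 4 < 5 < 6. Listing each simplex with vertices in this order, K has dimension 2 with simplices:

  0-simplices (7): [0], [1], [2], [3], [4], [5], [6]
  1-simplices (18): [0,1], [0,3], [0,4], [0,5], [0,6], [1,2], [1,3], [1,4], [1,5], [2,3], [2,4], [2,5], [2,6], [3,4], [3,5], [4,5], [4,6], [5,6]
  2-simplices (12): [0,1,3], [0,1,4], [0,3,5], [0,4,6], [0,5,6], [1,2,3], [1,2,5], [1,4,5], [2,3,4], [2,4,6], [2,5,6], [3,4,5]

Hence C_0 ≅ Z^7, C_1 ≅ Z^18, C_2 ≅ Z^12.

∂_1: C_1 → C_0 is given by ∂[p,q] = [q] − [p]. For instance
  ∂[3,4] = [4] − [3].
As a 7×18 matrix over Z this has rank 6, with invariant factors (1,1,1,1,1,1).

Boundary ∂_2: C_2 → C_1 maps a triangle to the signed sum of its edges. For instance
  ∂[1,2,5] = [2,5] − [1,5] + [1,2],
  ∂[0,3,5] = [3,5] − [0,5] + [0,3].
The 18×12 boundary matrix has rank 12 and Smith normal form diag(1,1,1,1,1,1,1,1,1,1,1,2).

From H_k ≅ ker(∂_k) / im(∂_{k+1}) we obtain:

  H_0: rank C_0 − rank ∂_1 = 7 − 6 = 1, and the invariant factors of ∂_1 are all 1, so H_0 = Z.
  H_1: rank ker ∂_1 − rank ∂_2 = (18 − 6) − 12 = 0, and ∂_2 has invariant factor 2 > 1, so H_1 = Z_2.
  H_2: rank ker ∂_2 − rank ∂_3 = (12 − 12) − 0 = 0, and there is no ∂_3, so H_2 = 0.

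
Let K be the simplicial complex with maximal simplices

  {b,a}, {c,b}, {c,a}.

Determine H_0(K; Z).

Fix the vertex order a < b < c and write every simplex with vertices in increasing order. Then dim K = 1 and the simplices of K are:

  0-simplices (3): a, b, c
  1-simplices (3): ab, ac, bc

giving chain groups C_0 ≅ Z^3, C_1 ≅ Z^3.

Boundary ∂_1: C_1 → C_0 maps an edge to its endpoints' difference, ∂[p,q] = q − p. For instance
  ∂ac = c − a.
The 3×3 boundary matrix has rank 2 and Smith normal form diag(1,1).

Reading off H_k = ker ∂_k / im ∂_{k+1}:

  H_0: rank C_0 − rank ∂_1 = 3 − 2 = 1, and the invariant factors of ∂_1 are all 1, so H_0 = Z.

H_0 = Z.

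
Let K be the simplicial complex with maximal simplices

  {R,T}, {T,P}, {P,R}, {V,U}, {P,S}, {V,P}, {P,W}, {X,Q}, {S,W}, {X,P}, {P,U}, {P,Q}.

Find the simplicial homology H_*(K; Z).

We work with the vertex ordering P < Q < R < S < T < U < V < W < X. The simplices of K, each written with vertices in increasing order, are:

  0-simplices (9): P, Q, R, S, T, U, V, W, X
  1-simplices (12): PQ, PR, PS, PT, PU, PV, PW, PX, QX, RT, SW, UV

so the chain groups are C_0 ≅ Z^9, C_1 ≅ Z^12.

The boundary map ∂_1: C_1 → C_0 sends each edge [p,q] (with p < q) to q − p. For instance
  ∂RT = T − R.
As a 9×12 matrix over Z this has rank 8, with invariant factors (1,1,1,1,1,1,1,1).

From H_k ≅ ker(∂_k) / im(∂_{k+1}) we obtain:

  H_0: rank C_0 − rank ∂_1 = 9 − 8 = 1, and the invariant factors of ∂_1 are all 1, so H_0 = Z.
  H_1: rank ker ∂_1 − rank ∂_2 = (12 − 8) − 0 = 4, and there is no ∂_2, so H_1 = Z^4.

(K is a triangulation of a wedge of 4 circles.)

H_0 = Z,  H_1 = Z^4.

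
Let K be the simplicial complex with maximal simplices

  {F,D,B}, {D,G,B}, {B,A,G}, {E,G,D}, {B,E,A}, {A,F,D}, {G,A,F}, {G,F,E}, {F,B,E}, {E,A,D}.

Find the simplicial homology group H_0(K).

Take the total order A < B < D < E < F < G on the vertex set. Then K (dimension 2) consists of the simplices:

  0-simplices (6): A, B, D, E, F, G
  1-simplices (15): AB, AD, AE, AF, AG, BD, BE, BF, BG, DE, DF, DG, EF, EG, FG
  2-simplices (10): ABE, ABG, ADE, ADF, AFG, BDF, BDG, BEF, DEG, EFG

Hence C_0 ≅ Z^6, C_1 ≅ Z^15, C_2 ≅ Z^10.

Boundary ∂_1: C_1 → C_0 sends each edge [p,q] (with p < q) to q − p.
The 6×15 boundary matrix has rank 5 and Smith normal form diag(1,1,1,1,1).

The boundary map ∂_2: C_2 → C_1 acts by ∂[p,q,r] = [q,r] − [p,r] + [p,q]. For instance
  ∂ADF = DF − AF + AD,
  ∂ADE = DE − AE + AD.
This gives a 15×10 integer matrix of rank 10; reducing to Smith normal form yields diagonal entries (1,1,1,1,1,1,1,1,1,2).

Now H_k = ker ∂_k / im ∂_{k+1}, so:

  H_0: rank C_0 − rank ∂_1 = 6 − 5 = 1, and the invariant factors of ∂_1 are all 1, so H_0 = Z.

H_0 = Z.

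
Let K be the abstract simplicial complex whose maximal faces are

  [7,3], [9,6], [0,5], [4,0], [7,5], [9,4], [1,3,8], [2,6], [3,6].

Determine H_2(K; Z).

Take the total order 0 < 1 < 2 < 3 < 4 < 5 < 6 < 7 < 8 < 9 on the vertex set. Then K (dimension 2) consists of the simplices:

  0-simplices (10): [0], [1], [2], [3], [4], [5], [6], [7], [8], [9]
  1-simplices (11): [0,4], [0,5], [1,3], [1,8], [2,6], [3,6], [3,7], [3,8], [4,9], [5,7], [6,9]
  2-simplices (1): [1,3,8]

Hence C_0 ≅ Z^10, C_1 ≅ Z^11, C_2 ≅ Z^1.

Boundary ∂_1: C_1 → C_0 is given by ∂[p,q] = [q] − [p].
This gives a 10×11 integer matrix of rank 9; reducing to Smith normal form yields diagonal entries (1,1,1,1,1,1,1,1,1).

∂_2: C_2 → C_1 acts by ∂[p,q,r] = [q,r] − [p,r] + [p,q]. For instance
  ∂[1,3,8] = [3,8] − [1,8] + [1,3].
The 11×1 boundary matrix has rank 1 and Smith normal form diag(1).

Computing H_k = (kernel of ∂_k) / (image of ∂_{k+1}):

  H_2: rank ker ∂_2 − rank ∂_3 = (1 − 1) − 0 = 0, and there is no ∂_3, so H_2 = 0.

H_2 = 0.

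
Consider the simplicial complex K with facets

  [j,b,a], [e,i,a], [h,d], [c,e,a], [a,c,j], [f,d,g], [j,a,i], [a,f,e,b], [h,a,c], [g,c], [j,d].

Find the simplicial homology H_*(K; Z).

H_0 = Z,  H_1 = Z^3,  H_2 = 0,  H_3 = 0.

Fix the vertex order a < b < c < d < e < f < g < h < i < j and write every simplex with vertices in increasing order. Then dim K = 3 and the simplices of K are:

  0-simplices (10): a, b, c, d, e, f, g, h, i, j
  1-simplices (22): ab, ac, ae, af, ah, ai, aj, be, bf, bj, ce, cg, ch, cj, df, dg, dh, dj, ef, ei, fg, ij
  2-simplices (11): abe, abf, abj, ace, ach, acj, aef, aei, aij, bef, dfg
  3-simplices (1): abef

so the chain groups are C_0 ≅ Z^10, C_1 ≅ Z^22, C_2 ≅ Z^11, C_3 ≅ Z^1.

Boundary ∂_1: C_1 → C_0 is given by ∂[p,q] = [q] − [p]. For instance
  ∂ch = h − c.
The resulting 10×22 matrix has rank 9, and its Smith normal form has invariant factors (1,1,1,1,1,1,1,1,1).

∂_2: C_2 → C_1 sends each 2-simplex [p,q,r] to [q,r] − [p,r] + [p,q]. For instance
  ∂aij = ij − aj + ai,
  ∂aef = ef − af + ae.
As a 22×11 matrix over Z this has rank 10, with invariant factors (1,1,1,1,1,1,1,1,1,1).

Boundary ∂_3: C_3 → C_2 sends each 3-simplex σ to the alternating sum Σ_i (−1)^i (σ with its i-th vertex removed). For instance
  ∂abef = bef − aef + abf − abe.
The resulting 11×1 matrix has rank 1, and its Smith normal form has invariant factors (1).

Now H_k = ker ∂_k / im ∂_{k+1}, so:

  H_0: rank C_0 − rank ∂_1 = 10 − 9 = 1, and the invariant factors of ∂_1 are all 1, so H_0 = Z.
  H_1: rank ker ∂_1 − rank ∂_2 = (22 − 9) − 10 = 3, and the invariant factors of ∂_2 are all 1, so H_1 = Z^3.
  H_2: rank ker ∂_2 − rank ∂_3 = (11 − 10) − 1 = 0, and the invariant factors of ∂_3 are all 1, so H_2 = 0.
  H_3: rank ker ∂_3 − rank ∂_4 = (1 − 1) − 0 = 0, and there is no ∂_4, so H_3 = 0.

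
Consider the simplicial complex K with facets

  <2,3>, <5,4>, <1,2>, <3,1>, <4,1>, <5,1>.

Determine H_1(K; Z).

Fix the vertex order 1 < 2 < 3 < 4 < 5 and write every simplex with vertices in increasing order. Then dim K = 1 and the simplices of K are:

  0-simplices (5): [1], [2], [3], [4], [5]
  1-simplices (6): [1,2], [1,3], [1,4], [1,5], [2,3], [4,5]

Hence C_0 ≅ Z^5, C_1 ≅ Z^6.

∂_1: C_1 → C_0 sends each edge [p,q] (with p < q) to q − p. For instance
  ∂[1,5] = [5] − [1].
As a 5×6 matrix over Z this has rank 4, with invariant factors (1,1,1,1).

Computing H_k = (kernel of ∂_k) / (image of ∂_{k+1}):

  H_1: rank ker ∂_1 − rank ∂_2 = (6 − 4) − 0 = 2, and there is no ∂_2, so H_1 = Z^2.

H_1 ≅ Z^2.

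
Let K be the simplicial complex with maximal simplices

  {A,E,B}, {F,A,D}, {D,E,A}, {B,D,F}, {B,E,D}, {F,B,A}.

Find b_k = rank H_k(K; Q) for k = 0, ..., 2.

K has 5 vertices, 9 edges, 6 triangles.
rank ∂_0 = 0, rank ∂_1 = 4 ⇒ b_0 = 5 − 0 − 4 = 1; all invariant factors of ∂_1 are 1 so no torsion. So H_0 = Z.
rank ∂_1 = 4, rank ∂_2 = 5 ⇒ b_1 = 9 − 4 − 5 = 0; all invariant factors of ∂_2 are 1 so no torsion. So H_1 = 0.
rank ∂_2 = 5, rank ∂_3 = 0 ⇒ b_2 = 6 − 5 − 0 = 1. So H_2 = Z.

b_0 = 1, b_1 = 0, b_2 = 1.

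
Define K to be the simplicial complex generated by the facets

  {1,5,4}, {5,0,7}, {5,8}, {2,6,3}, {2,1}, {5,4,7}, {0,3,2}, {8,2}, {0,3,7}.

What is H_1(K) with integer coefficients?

Fix the vertex order 0 < 1 < 2 < 3 < 4 < 5 < 6 < 7 < 8 and write every simplex with vertices in increasing order. Then dim K = 2 and the simplices of K are:

  0-simplices (9): [0], [1], [2], [3], [4], [5], [6], [7], [8]
  1-simplices (16): [0,2], [0,3], [0,5], [0,7], [1,2], [1,4], [1,5], [2,3], [2,6], [2,8], [3,6], [3,7], [4,5], [4,7], [5,7], [5,8]
  2-simplices (6): [0,2,3], [0,3,7], [0,5,7], [1,4,5], [2,3,6], [4,5,7]

giving chain groups C_0 ≅ Z^9, C_1 ≅ Z^16, C_2 ≅ Z^6.

The boundary map ∂_1: C_1 → C_0 is given by ∂[p,q] = [q] − [p]. For instance
  ∂[4,5] = [5] − [4].
The resulting 9×16 matrix has rank 8, and its Smith normal form has invariant factors (1,1,1,1,1,1,1,1).

The boundary map ∂_2: C_2 → C_1 maps a triangle to the signed sum of its edges. For instance
  ∂[2,3,6] = [3,6] − [2,6] + [2,3],
  ∂[4,5,7] = [5,7] − [4,7] + [4,5].
As a 16×6 matrix over Z this has rank 6, with invariant factors (1,1,1,1,1,1).

From H_k ≅ ker(∂_k) / im(∂_{k+1}) we obtain:

  H_1: rank ker ∂_1 − rank ∂_2 = (16 − 8) − 6 = 2, and the invariant factors of ∂_2 are all 1, so H_1 = Z^2.

H_1 ≅ Z^2.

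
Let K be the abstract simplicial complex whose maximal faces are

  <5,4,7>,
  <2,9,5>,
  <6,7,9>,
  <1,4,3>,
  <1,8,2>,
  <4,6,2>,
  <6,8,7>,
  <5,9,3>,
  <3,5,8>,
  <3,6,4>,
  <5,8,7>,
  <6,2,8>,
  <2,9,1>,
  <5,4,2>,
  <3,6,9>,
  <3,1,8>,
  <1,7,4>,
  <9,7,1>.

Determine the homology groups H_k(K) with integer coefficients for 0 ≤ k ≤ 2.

H_0 = Z,  H_1 = Z^2,  H_2 = Z.

We work with the vertex ordering 1 < 2 < 3 < 4 < 5 < 6 < 7 < 8 < 9. The simplices of K, each written with vertices in increasing order, are:

  0-simplices (9): [1], [2], [3], [4], [5], [6], [7], [8], [9]
  1-simplices (27): (27 of them)
  2-simplices (18): [1,2,8], [1,2,9], [1,3,4], [1,3,8], [1,4,7], [1,7,9], [2,4,5], [2,4,6], [2,5,9], [2,6,8], [3,4,6], [3,5,8], [3,5,9], [3,6,9], [4,5,7], [5,7,8], [6,7,8], [6,7,9]

giving chain groups C_0 ≅ Z^9, C_1 ≅ Z^27, C_2 ≅ Z^18.

The boundary map ∂_1: C_1 → C_0 is given by ∂[p,q] = [q] − [p]. For instance
  ∂[4,5] = [5] − [4].
The resulting 9×27 matrix has rank 8, and its Smith normal form has invariant factors (1,1,1,1,1,1,1,1).

∂_2: C_2 → C_1 maps a triangle to the signed sum of its edges. For instance
  ∂[2,4,5] = [4,5] − [2,5] + [2,4],
  ∂[5,7,8] = [7,8] − [5,8] + [5,7].
As a 27×18 matrix over Z this has rank 17, with invariant factors (1,1,1,1,1,1,1,1,1,1,1,1,1,1,1,1,1).

From H_k ≅ ker(∂_k) / im(∂_{k+1}) we obtain:

  H_0: rank C_0 − rank ∂_1 = 9 − 8 = 1, and the invariant factors of ∂_1 are all 1, so H_0 ≅ Z.
  H_1: rank ker ∂_1 − rank ∂_2 = (27 − 8) − 17 = 2, and the invariant factors of ∂_2 are all 1, so H_1 ≅ Z^2.
  H_2: rank ker ∂_2 − rank ∂_3 = (18 − 17) − 0 = 1, and there is no ∂_3, so H_2 ≅ Z.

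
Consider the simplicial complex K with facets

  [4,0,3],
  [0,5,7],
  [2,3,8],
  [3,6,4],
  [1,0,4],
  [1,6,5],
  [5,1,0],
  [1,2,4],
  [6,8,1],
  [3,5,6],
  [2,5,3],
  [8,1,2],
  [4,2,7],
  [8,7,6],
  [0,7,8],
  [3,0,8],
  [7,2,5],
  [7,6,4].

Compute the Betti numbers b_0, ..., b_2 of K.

Fix the vertex order 0 < 1 < 2 < 3 < 4 < 5 < 6 < 7 < 8 and write every simplex with vertices in increasing order. Then dim K = 2 and the simplices of K are:

  0-simplices (9): [0], [1], [2], [3], [4], [5], [6], [7], [8]
  1-simplices (27): (27 of them)
  2-simplices (18): [0,1,4], [0,1,5], [0,3,4], [0,3,8], [0,5,7], [0,7,8], [1,2,4], [1,2,8], [1,5,6], [1,6,8], [2,3,5], [2,3,8], [2,4,7], [2,5,7], [3,4,6], [3,5,6], [4,6,7], [6,7,8]

so the chain groups are C_0 ≅ Z^9, C_1 ≅ Z^27, C_2 ≅ Z^18.

The boundary map ∂_1: C_1 → C_0 maps an edge to its endpoints' difference, ∂[p,q] = q − p. For instance
  ∂[1,6] = [6] − [1].
The resulting 9×27 matrix has rank 8, and its Smith normal form has invariant factors (1,1,1,1,1,1,1,1).

Boundary ∂_2: C_2 → C_1 sends each 2-simplex [p,q,r] to [q,r] − [p,r] + [p,q]. For instance
  ∂[6,7,8] = [7,8] − [6,8] + [6,7],
  ∂[0,3,8] = [3,8] − [0,8] + [0,3].
This gives a 27×18 integer matrix of rank 17; reducing to Smith normal form yields diagonal entries (1,1,1,1,1,1,1,1,1,1,1,1,1,1,1,1,1).

Computing H_k = (kernel of ∂_k) / (image of ∂_{k+1}):

  H_0: rank C_0 − rank ∂_1 = 9 − 8 = 1, and the invariant factors of ∂_1 are all 1, so H_0 ≅ Z.
  H_1: rank ker ∂_1 − rank ∂_2 = (27 − 8) − 17 = 2, and the invariant factors of ∂_2 are all 1, so H_1 ≅ Z^2.
  H_2: rank ker ∂_2 − rank ∂_3 = (18 − 17) − 0 = 1, and there is no ∂_3, so H_2 ≅ Z.

Hence the Betti numbers are b_0 = 1, b_1 = 2, b_2 = 1.

b_0 = 1, b_1 = 2, b_2 = 1.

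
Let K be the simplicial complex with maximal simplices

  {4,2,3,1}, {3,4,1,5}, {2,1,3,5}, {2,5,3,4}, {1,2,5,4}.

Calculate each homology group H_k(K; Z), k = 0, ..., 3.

Order the vertices as 1 < 2 < 3 < 4 < 5. Listing each simplex with vertices in this order, K has dimension 3 with simplices:

  0-simplices (5): [1], [2], [3], [4], [5]
  1-simplices (10): [1,2], [1,3], [1,4], [1,5], [2,3], [2,4], [2,5], [3,4], [3,5], [4,5]
  2-simplices (10): [1,2,3], [1,2,4], [1,2,5], [1,3,4], [1,3,5], [1,4,5], [2,3,4], [2,3,5], [2,4,5], [3,4,5]
  3-simplices (5): [1,2,3,4], [1,2,3,5], [1,2,4,5], [1,3,4,5], [2,3,4,5]

Hence C_0 ≅ Z^5, C_1 ≅ Z^10, C_2 ≅ Z^10, C_3 ≅ Z^5.

The boundary map ∂_1: C_1 → C_0 maps an edge to its endpoints' difference, ∂[p,q] = q − p. For instance
  ∂[2,4] = [4] − [2].
The resulting 5×10 matrix has rank 4, and its Smith normal form has invariant factors (1,1,1,1).

Boundary ∂_2: C_2 → C_1 sends each 2-simplex [p,q,r] to [q,r] − [p,r] + [p,q]. For instance
  ∂[2,4,5] = [4,5] − [2,5] + [2,4],
  ∂[1,2,4] = [2,4] − [1,4] + [1,2].
The 10×10 boundary matrix has rank 6 and Smith normal form diag(1,1,1,1,1,1).

Boundary ∂_3: C_3 → C_2 sends each 3-simplex σ to the alternating sum Σ_i (−1)^i (σ with its i-th vertex removed). For instance
  ∂[1,2,3,4] = [2,3,4] − [1,3,4] + [1,2,4] − [1,2,3],
  ∂[1,2,3,5] = [2,3,5] − [1,3,5] + [1,2,5] − [1,2,3].
The resulting 10×5 matrix has rank 4, and its Smith normal form has invariant factors (1,1,1,1).

Reading off H_k = ker ∂_k / im ∂_{k+1}:

  H_0: rank C_0 − rank ∂_1 = 5 − 4 = 1, and the invariant factors of ∂_1 are all 1, so H_0 = Z.
  H_1: rank ker ∂_1 − rank ∂_2 = (10 − 4) − 6 = 0, and the invariant factors of ∂_2 are all 1, so H_1 = 0.
  H_2: rank ker ∂_2 − rank ∂_3 = (10 − 6) − 4 = 0, and the invariant factors of ∂_3 are all 1, so H_2 = 0.
  H_3: rank ker ∂_3 − rank ∂_4 = (5 − 4) − 0 = 1, and there is no ∂_4, so H_3 = Z.

As a check, the Euler characteristic is 5 − 10 + 10 − 5 = 0, which agrees with 1 − 0 + 0 − 1 = 0.

H_0 = Z,  H_1 = 0,  H_2 = 0,  H_3 = Z.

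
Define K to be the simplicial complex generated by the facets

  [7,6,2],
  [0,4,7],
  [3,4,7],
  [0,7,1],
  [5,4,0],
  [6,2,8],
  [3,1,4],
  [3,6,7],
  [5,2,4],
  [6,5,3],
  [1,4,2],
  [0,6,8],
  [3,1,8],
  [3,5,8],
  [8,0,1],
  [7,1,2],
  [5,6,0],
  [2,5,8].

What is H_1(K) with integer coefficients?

Order the vertices as 0 < 1 < 2 < 3 < 4 < 5 < 6 < 7 < 8. Listing each simplex with vertices in this order, K has dimension 2 with simplices:

  0-simplices (9): [0], [1], [2], [3], [4], [5], [6], [7], [8]
  1-simplices (27): (27 of them)
  2-simplices (18): [0,1,7], [0,1,8], [0,4,5], [0,4,7], [0,5,6], [0,6,8], [1,2,4], [1,2,7], [1,3,4], [1,3,8], [2,4,5], [2,5,8], [2,6,7], [2,6,8], [3,4,7], [3,5,6], [3,5,8], [3,6,7]

giving chain groups C_0 ≅ Z^9, C_1 ≅ Z^27, C_2 ≅ Z^18.

∂_1: C_1 → C_0 sends each edge [p,q] (with p < q) to q − p. For instance
  ∂[5,8] = [8] − [5].
The resulting 9×27 matrix has rank 8, and its Smith normal form has invariant factors (1,1,1,1,1,1,1,1).

∂_2: C_2 → C_1 maps a triangle to the signed sum of its edges. For instance
  ∂[3,4,7] = [4,7] − [3,7] + [3,4],
  ∂[3,6,7] = [6,7] − [3,7] + [3,6].
As a 27×18 matrix over Z this has rank 18, with invariant factors (1,1,1,1,1,1,1,1,1,1,1,1,1,1,1,1,1,2).

From H_k ≅ ker(∂_k) / im(∂_{k+1}) we obtain:

  H_1: rank ker ∂_1 − rank ∂_2 = (27 − 8) − 18 = 1, and ∂_2 has invariant factor 2 > 1, so H_1 = Z ⊕ Z/2Z.

H_1 = Z ⊕ Z/2Z.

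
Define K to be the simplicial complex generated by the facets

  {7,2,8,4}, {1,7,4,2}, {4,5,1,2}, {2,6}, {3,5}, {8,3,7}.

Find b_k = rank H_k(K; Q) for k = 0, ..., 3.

b_0 = 1, b_1 = 1, b_2 = 0, b_3 = 0.

We work with the vertex ordering 1 < 2 < 3 < 4 < 5 < 6 < 7 < 8. The simplices of K, each written with vertices in increasing order, are:

  0-simplices (8): [1], [2], [3], [4], [5], [6], [7], [8]
  1-simplices (16): [1,2], [1,4], [1,5], [1,7], [2,4], [2,5], [2,6], [2,7], [2,8], [3,5], [3,7], [3,8], [4,5], [4,7], [4,8], [7,8]
  2-simplices (11): [1,2,4], [1,2,5], [1,2,7], [1,4,5], [1,4,7], [2,4,5], [2,4,7], [2,4,8], [2,7,8], [3,7,8], [4,7,8]
  3-simplices (3): [1,2,4,5], [1,2,4,7], [2,4,7,8]

so the chain groups are C_0 ≅ Z^8, C_1 ≅ Z^16, C_2 ≅ Z^11, C_3 ≅ Z^3.

The boundary map ∂_1: C_1 → C_0 sends each edge [p,q] (with p < q) to q − p. For instance
  ∂[3,5] = [5] − [3].
As a 8×16 matrix over Z this has rank 7, with invariant factors (1,1,1,1,1,1,1).

The boundary map ∂_2: C_2 → C_1 acts by ∂[p,q,r] = [q,r] − [p,r] + [p,q]. For instance
  ∂[4,7,8] = [7,8] − [4,8] + [4,7],
  ∂[1,2,5] = [2,5] − [1,5] + [1,2].
This gives a 16×11 integer matrix of rank 8; reducing to Smith normal form yields diagonal entries (1,1,1,1,1,1,1,1).

Boundary ∂_3: C_3 → C_2 sends each 3-simplex σ to the alternating sum Σ_i (−1)^i (σ with its i-th vertex removed). For instance
  ∂[2,4,7,8] = [4,7,8] − [2,7,8] + [2,4,8] − [2,4,7],
  ∂[1,2,4,7] = [2,4,7] − [1,4,7] + [1,2,7] − [1,2,4].
The 11×3 boundary matrix has rank 3 and Smith normal form diag(1,1,1).

Computing H_k = (kernel of ∂_k) / (image of ∂_{k+1}):

  H_0: rank C_0 − rank ∂_1 = 8 − 7 = 1, and the invariant factors of ∂_1 are all 1, so H_0 = Z.
  H_1: rank ker ∂_1 − rank ∂_2 = (16 − 7) − 8 = 1, and the invariant factors of ∂_2 are all 1, so H_1 = Z.
  H_2: rank ker ∂_2 − rank ∂_3 = (11 − 8) − 3 = 0, and the invariant factors of ∂_3 are all 1, so H_2 = 0.
  H_3: rank ker ∂_3 − rank ∂_4 = (3 − 3) − 0 = 0, and there is no ∂_4, so H_3 = 0.

As a check, the Euler characteristic is 8 − 16 + 11 − 3 = 0, which agrees with 1 − 1 + 0 − 0 = 0.

Hence the Betti numbers are b_0 = 1, b_1 = 1, b_2 = 0, b_3 = 0.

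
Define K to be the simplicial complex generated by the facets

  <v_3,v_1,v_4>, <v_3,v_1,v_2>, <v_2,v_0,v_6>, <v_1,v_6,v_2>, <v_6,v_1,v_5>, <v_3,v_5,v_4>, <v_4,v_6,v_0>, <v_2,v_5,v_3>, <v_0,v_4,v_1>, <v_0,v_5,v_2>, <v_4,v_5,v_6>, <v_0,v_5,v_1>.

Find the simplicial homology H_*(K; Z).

H_0 ≅ Z,  H_1 ≅ Z/2Z,  H_2 = 0.

Order the vertices as v_0 < v_1 < v_2 < v_3 < v_4 < v_5 < v_6. Listing each simplex with vertices in this order, K has dimension 2 with simplices:

  0-simplices (7): [v_0], [v_1], [v_2], [v_3], [v_4], [v_5], [v_6]
  1-simplices (18): (18 of them)
  2-simplices (12): (12 of them)

Hence C_0 ≅ Z^7, C_1 ≅ Z^18, C_2 ≅ Z^12.

∂_1: C_1 → C_0 sends each edge [p,q] (with p < q) to q − p. For instance
  ∂[v_2,v_6] = [v_6] − [v_2].
This gives a 7×18 integer matrix of rank 6; reducing to Smith normal form yields diagonal entries (1,1,1,1,1,1).

∂_2: C_2 → C_1 acts by ∂[p,q,r] = [q,r] − [p,r] + [p,q]. For instance
  ∂[v_0,v_2,v_6] = [v_2,v_6] − [v_0,v_6] + [v_0,v_2],
  ∂[v_0,v_4,v_6] = [v_4,v_6] − [v_0,v_6] + [v_0,v_4].
As a 18×12 matrix over Z this has rank 12, with invariant factors (1,1,1,1,1,1,1,1,1,1,1,2).

Computing H_k = (kernel of ∂_k) / (image of ∂_{k+1}):

  H_0: rank C_0 − rank ∂_1 = 7 − 6 = 1, and the invariant factors of ∂_1 are all 1, so H_0 = Z.
  H_1: rank ker ∂_1 − rank ∂_2 = (18 − 6) − 12 = 0, and ∂_2 has invariant factor 2 > 1, so H_1 = Z/2Z.
  H_2: rank ker ∂_2 − rank ∂_3 = (12 − 12) − 0 = 0, and there is no ∂_3, so H_2 = 0.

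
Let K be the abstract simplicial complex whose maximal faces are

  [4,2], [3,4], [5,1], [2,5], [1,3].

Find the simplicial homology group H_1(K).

H_1 = Z.

K has 5 vertices, 5 edges.
rank ∂_1 = 4, rank ∂_2 = 0 ⇒ b_1 = 5 − 4 − 0 = 1. So H_1 = Z.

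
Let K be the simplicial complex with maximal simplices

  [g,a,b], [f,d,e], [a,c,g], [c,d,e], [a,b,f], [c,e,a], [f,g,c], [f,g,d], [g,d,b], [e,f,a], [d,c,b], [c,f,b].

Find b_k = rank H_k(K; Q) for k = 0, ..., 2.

Fix the vertex order a < b < c < d < e < f < g and write every simplex with vertices in increasing order. Then dim K = 2 and the simplices of K are:

  0-simplices (7): a, b, c, d, e, f, g
  1-simplices (18): ab, ac, ae, af, ag, bc, bd, bf, bg, cd, ce, cf, cg, de, df, dg, ef, fg
  2-simplices (12): abf, abg, ace, acg, aef, bcd, bcf, bdg, cde, cfg, def, dfg

Hence C_0 ≅ Z^7, C_1 ≅ Z^18, C_2 ≅ Z^12.

The boundary map ∂_1: C_1 → C_0 maps an edge to its endpoints' difference, ∂[p,q] = q − p. For instance
  ∂ae = e − a.
The 7×18 boundary matrix has rank 6 and Smith normal form diag(1,1,1,1,1,1).

The boundary map ∂_2: C_2 → C_1 sends each 2-simplex [p,q,r] to [q,r] − [p,r] + [p,q]. For instance
  ∂dfg = fg − dg + df,
  ∂abf = bf − af + ab.
The 18×12 boundary matrix has rank 12 and Smith normal form diag(1,1,1,1,1,1,1,1,1,1,1,2).

Reading off H_k = ker ∂_k / im ∂_{k+1}:

  H_0: rank C_0 − rank ∂_1 = 7 − 6 = 1, and the invariant factors of ∂_1 are all 1, so H_0 = Z.
  H_1: rank ker ∂_1 − rank ∂_2 = (18 − 6) − 12 = 0, and ∂_2 has invariant factor 2 > 1, so H_1 = Z/2Z.
  H_2: rank ker ∂_2 − rank ∂_3 = (12 − 12) − 0 = 0, and there is no ∂_3, so H_2 = 0.

Hence the Betti numbers are b_0 = 1, b_1 = 0, b_2 = 0.

b_0 = 1, b_1 = 0, b_2 = 0.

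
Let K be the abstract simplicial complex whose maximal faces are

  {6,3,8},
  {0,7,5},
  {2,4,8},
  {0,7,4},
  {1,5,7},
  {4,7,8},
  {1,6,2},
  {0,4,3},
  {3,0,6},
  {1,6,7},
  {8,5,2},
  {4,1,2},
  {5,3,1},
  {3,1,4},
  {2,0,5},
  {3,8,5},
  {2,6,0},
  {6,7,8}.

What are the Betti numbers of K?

K has 9 vertices, 27 edges, 18 triangles.
rank ∂_0 = 0, rank ∂_1 = 8 ⇒ b_0 = 9 − 0 − 8 = 1; all invariant factors of ∂_1 are 1 so no torsion. So H_0 = Z.
rank ∂_1 = 8, rank ∂_2 = 17 ⇒ b_1 = 27 − 8 − 17 = 2; all invariant factors of ∂_2 are 1 so no torsion. So H_1 = Z^2.
rank ∂_2 = 17, rank ∂_3 = 0 ⇒ b_2 = 18 − 17 − 0 = 1. So H_2 = Z.

b_0 = 1, b_1 = 2, b_2 = 1.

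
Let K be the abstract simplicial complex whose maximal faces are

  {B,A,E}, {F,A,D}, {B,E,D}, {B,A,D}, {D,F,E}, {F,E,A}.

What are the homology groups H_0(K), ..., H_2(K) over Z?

K has 5 vertices, 9 edges, 6 triangles.
rank ∂_0 = 0, rank ∂_1 = 4 ⇒ b_0 = 5 − 0 − 4 = 1; all invariant factors of ∂_1 are 1 so no torsion. So H_0 ≅ Z.
rank ∂_1 = 4, rank ∂_2 = 5 ⇒ b_1 = 9 − 4 − 5 = 0; all invariant factors of ∂_2 are 1 so no torsion. So H_1 ≅ 0.
rank ∂_2 = 5, rank ∂_3 = 0 ⇒ b_2 = 6 − 5 − 0 = 1. So H_2 ≅ Z.

H_0 = Z,  H_1 = 0,  H_2 = Z.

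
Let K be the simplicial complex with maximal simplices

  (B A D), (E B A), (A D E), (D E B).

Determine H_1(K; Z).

H_1 ≅ 0.

K has 4 vertices, 6 edges, 4 triangles.
rank ∂_1 = 3, rank ∂_2 = 3 ⇒ b_1 = 6 − 3 − 3 = 0; all invariant factors of ∂_2 are 1 so no torsion. So H_1 ≅ 0.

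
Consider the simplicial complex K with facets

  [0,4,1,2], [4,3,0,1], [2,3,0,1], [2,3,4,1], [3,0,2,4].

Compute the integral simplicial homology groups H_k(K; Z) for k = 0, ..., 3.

H_0 ≅ Z,  H_1 = 0,  H_2 = 0,  H_3 ≅ Z.

We work with the vertex ordering 0 < 1 < 2 < 3 < 4. The simplices of K, each written with vertices in increasing order, are:

  0-simplices (5): [0], [1], [2], [3], [4]
  1-simplices (10): [0,1], [0,2], [0,3], [0,4], [1,2], [1,3], [1,4], [2,3], [2,4], [3,4]
  2-simplices (10): [0,1,2], [0,1,3], [0,1,4], [0,2,3], [0,2,4], [0,3,4], [1,2,3], [1,2,4], [1,3,4], [2,3,4]
  3-simplices (5): [0,1,2,3], [0,1,2,4], [0,1,3,4], [0,2,3,4], [1,2,3,4]

so the chain groups are C_0 ≅ Z^5, C_1 ≅ Z^10, C_2 ≅ Z^10, C_3 ≅ Z^5.

Boundary ∂_1: C_1 → C_0 sends each edge [p,q] (with p < q) to q − p. For instance
  ∂[0,2] = [2] − [0].
The resulting 5×10 matrix has rank 4, and its Smith normal form has invariant factors (1,1,1,1).

∂_2: C_2 → C_1 sends each 2-simplex [p,q,r] to [q,r] − [p,r] + [p,q]. For instance
  ∂[2,3,4] = [3,4] − [2,4] + [2,3],
  ∂[1,2,4] = [2,4] − [1,4] + [1,2].
As a 10×10 matrix over Z this has rank 6, with invariant factors (1,1,1,1,1,1).

Boundary ∂_3: C_3 → C_2 sends each 3-simplex σ to the alternating sum Σ_i (−1)^i (σ with its i-th vertex removed). For instance
  ∂[0,1,2,3] = [1,2,3] − [0,2,3] + [0,1,3] − [0,1,2],
  ∂[0,1,2,4] = [1,2,4] − [0,2,4] + [0,1,4] − [0,1,2].
This gives a 10×5 integer matrix of rank 4; reducing to Smith normal form yields diagonal entries (1,1,1,1).

From H_k ≅ ker(∂_k) / im(∂_{k+1}) we obtain:

  H_0: rank C_0 − rank ∂_1 = 5 − 4 = 1, and the invariant factors of ∂_1 are all 1, so H_0 = Z.
  H_1: rank ker ∂_1 − rank ∂_2 = (10 − 4) − 6 = 0, and the invariant factors of ∂_2 are all 1, so H_1 = 0.
  H_2: rank ker ∂_2 − rank ∂_3 = (10 − 6) − 4 = 0, and the invariant factors of ∂_3 are all 1, so H_2 = 0.
  H_3: rank ker ∂_3 − rank ∂_4 = (5 − 4) − 0 = 1, and there is no ∂_4, so H_3 = Z.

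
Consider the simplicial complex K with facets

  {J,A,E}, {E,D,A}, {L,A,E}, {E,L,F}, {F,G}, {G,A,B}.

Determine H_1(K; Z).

Take the total order A < B < D < E < F < G < J < L on the vertex set. Then K (dimension 2) consists of the simplices:

  0-simplices (8): A, B, D, E, F, G, J, L
  1-simplices (13): AB, AD, AE, AG, AJ, AL, BG, DE, EF, EJ, EL, FG, FL
  2-simplices (5): ABG, ADE, AEJ, AEL, EFL

Hence C_0 ≅ Z^8, C_1 ≅ Z^13, C_2 ≅ Z^5.

The boundary map ∂_1: C_1 → C_0 is given by ∂[p,q] = [q] − [p].
The resulting 8×13 matrix has rank 7, and its Smith normal form has invariant factors (1,1,1,1,1,1,1).

The boundary map ∂_2: C_2 → C_1 maps a triangle to the signed sum of its edges. For instance
  ∂EFL = FL − EL + EF,
  ∂AEJ = EJ − AJ + AE.
The resulting 13×5 matrix has rank 5, and its Smith normal form has invariant factors (1,1,1,1,1).

From H_k ≅ ker(∂_k) / im(∂_{k+1}) we obtain:

  H_1: rank ker ∂_1 − rank ∂_2 = (13 − 7) − 5 = 1, and the invariant factors of ∂_2 are all 1, so H_1 ≅ Z.

H_1 ≅ Z.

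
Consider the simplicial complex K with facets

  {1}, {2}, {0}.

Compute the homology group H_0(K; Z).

Take the total order 0 < 1 < 2 on the vertex set. Then K (dimension 0) consists of the simplices:

  0-simplices (3): [0], [1], [2]

giving chain groups C_0 ≅ Z^3.

Reading off H_k = ker ∂_k / im ∂_{k+1}:

  H_0: rank C_0 − rank ∂_1 = 3 − 0 = 3, and there is no ∂_1, so H_0 ≅ Z^3.

H_0 ≅ Z^3.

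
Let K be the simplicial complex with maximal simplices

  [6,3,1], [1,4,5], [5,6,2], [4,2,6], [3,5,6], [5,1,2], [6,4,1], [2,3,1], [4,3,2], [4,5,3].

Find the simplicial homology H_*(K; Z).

Order the vertices as 1 < 2 < 3 < 4 < 5 < 6. Listing each simplex with vertices in this order, K has dimension 2 with simplices:

  0-simplices (6): [1], [2], [3], [4], [5], [6]
  1-simplices (15): [1,2], [1,3], [1,4], [1,5], [1,6], [2,3], [2,4], [2,5], [2,6], [3,4], [3,5], [3,6], [4,5], [4,6], [5,6]
  2-simplices (10): [1,2,3], [1,2,5], [1,3,6], [1,4,5], [1,4,6], [2,3,4], [2,4,6], [2,5,6], [3,4,5], [3,5,6]

so the chain groups are C_0 ≅ Z^6, C_1 ≅ Z^15, C_2 ≅ Z^10.

∂_1: C_1 → C_0 is given by ∂[p,q] = [q] − [p].
The 6×15 boundary matrix has rank 5 and Smith normal form diag(1,1,1,1,1).

The boundary map ∂_2: C_2 → C_1 maps a triangle to the signed sum of its edges. For instance
  ∂[1,4,5] = [4,5] − [1,5] + [1,4],
  ∂[1,4,6] = [4,6] − [1,6] + [1,4].
The 15×10 boundary matrix has rank 10 and Smith normal form diag(1,1,1,1,1,1,1,1,1,2).

Now H_k = ker ∂_k / im ∂_{k+1}, so:

  H_0: rank C_0 − rank ∂_1 = 6 − 5 = 1, and the invariant factors of ∂_1 are all 1, so H_0 ≅ Z.
  H_1: rank ker ∂_1 − rank ∂_2 = (15 − 5) − 10 = 0, and ∂_2 has invariant factor 2 > 1, so H_1 ≅ Z/2Z.
  H_2: rank ker ∂_2 − rank ∂_3 = (10 − 10) − 0 = 0, and there is no ∂_3, so H_2 ≅ 0.

(K is a triangulation of the real projective plane RP^2.)

H_0 ≅ Z,  H_1 ≅ Z/2Z,  H_2 = 0.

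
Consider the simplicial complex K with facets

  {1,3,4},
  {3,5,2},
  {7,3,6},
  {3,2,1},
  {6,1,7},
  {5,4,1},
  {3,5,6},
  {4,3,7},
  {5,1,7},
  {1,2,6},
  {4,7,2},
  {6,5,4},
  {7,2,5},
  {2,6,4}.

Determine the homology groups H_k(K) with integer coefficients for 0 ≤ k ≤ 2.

Fix the vertex order 1 < 2 < 3 < 4 < 5 < 6 < 7 and write every simplex with vertices in increasing order. Then dim K = 2 and the simplices of K are:

  0-simplices (7): [1], [2], [3], [4], [5], [6], [7]
  1-simplices (21): [1,2], [1,3], [1,4], [1,5], [1,6], [1,7], [2,3], [2,4], [2,5], [2,6], [2,7], [3,4], [3,5], [3,6], [3,7], [4,5], [4,6], [4,7], [5,6], [5,7], [6,7]
  2-simplices (14): [1,2,3], [1,2,6], [1,3,4], [1,4,5], [1,5,7], [1,6,7], [2,3,5], [2,4,6], [2,4,7], [2,5,7], [3,4,7], [3,5,6], [3,6,7], [4,5,6]

Hence C_0 ≅ Z^7, C_1 ≅ Z^21, C_2 ≅ Z^14.

∂_1: C_1 → C_0 is given by ∂[p,q] = [q] − [p]. For instance
  ∂[1,3] = [3] − [1].
The 7×21 boundary matrix has rank 6 and Smith normal form diag(1,1,1,1,1,1).

∂_2: C_2 → C_1 maps a triangle to the signed sum of its edges. For instance
  ∂[1,4,5] = [4,5] − [1,5] + [1,4],
  ∂[2,4,6] = [4,6] − [2,6] + [2,4].
The 21×14 boundary matrix has rank 13 and Smith normal form diag(1,1,1,1,1,1,1,1,1,1,1,1,1).

Now H_k = ker ∂_k / im ∂_{k+1}, so:

  H_0: rank C_0 − rank ∂_1 = 7 − 6 = 1, and the invariant factors of ∂_1 are all 1, so H_0 ≅ Z.
  H_1: rank ker ∂_1 − rank ∂_2 = (21 − 6) − 13 = 2, and the invariant factors of ∂_2 are all 1, so H_1 ≅ Z^2.
  H_2: rank ker ∂_2 − rank ∂_3 = (14 − 13) − 0 = 1, and there is no ∂_3, so H_2 ≅ Z.

H_0 = Z,  H_1 = Z^2,  H_2 = Z.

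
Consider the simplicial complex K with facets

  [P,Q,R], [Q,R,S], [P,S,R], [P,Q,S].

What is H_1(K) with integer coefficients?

H_1 ≅ 0.

Take the total order P < Q < R < S on the vertex set. Then K (dimension 2) consists of the simplices:

  0-simplices (4): P, Q, R, S
  1-simplices (6): PQ, PR, PS, QR, QS, RS
  2-simplices (4): PQR, PQS, PRS, QRS

so the chain groups are C_0 ≅ Z^4, C_1 ≅ Z^6, C_2 ≅ Z^4.

∂_1: C_1 → C_0 sends each edge [p,q] (with p < q) to q − p. For instance
  ∂QR = R − Q.
As a 4×6 matrix over Z this has rank 3, with invariant factors (1,1,1).

The boundary map ∂_2: C_2 → C_1 maps a triangle to the signed sum of its edges. For instance
  ∂PQS = QS − PS + PQ,
  ∂PRS = RS − PS + PR.
This gives a 6×4 integer matrix of rank 3; reducing to Smith normal form yields diagonal entries (1,1,1).

Now H_k = ker ∂_k / im ∂_{k+1}, so:

  H_1: rank ker ∂_1 − rank ∂_2 = (6 − 3) − 3 = 0, and the invariant factors of ∂_2 are all 1, so H_1 = 0.

(K is a triangulation of the 2-sphere S^2.)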